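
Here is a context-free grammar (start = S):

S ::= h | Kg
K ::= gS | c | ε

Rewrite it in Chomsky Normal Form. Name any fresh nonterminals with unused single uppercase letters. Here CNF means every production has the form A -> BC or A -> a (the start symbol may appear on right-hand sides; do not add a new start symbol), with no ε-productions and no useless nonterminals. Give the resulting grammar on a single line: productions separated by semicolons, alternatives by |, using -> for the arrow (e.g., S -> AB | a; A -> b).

Nullable: {K}; after ε-elimination: S -> g | h | Kg; K -> c | gS.
No unit productions to eliminate.
TERM: introduce A -> g and substitute in every rule of length ≥2.

S -> g | h | KA; A -> g; K -> c | AS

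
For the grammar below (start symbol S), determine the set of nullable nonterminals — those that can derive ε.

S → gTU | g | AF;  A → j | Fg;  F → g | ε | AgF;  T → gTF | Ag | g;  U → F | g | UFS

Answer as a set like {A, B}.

Directly nullable (have an ε-rule): {F}.
U is nullable via U -> F (every symbol on the right is already known nullable).
Not nullable: A, S, T — each has a terminal in every rule's right-hand side or depends on a non-nullable symbol.

{F, U}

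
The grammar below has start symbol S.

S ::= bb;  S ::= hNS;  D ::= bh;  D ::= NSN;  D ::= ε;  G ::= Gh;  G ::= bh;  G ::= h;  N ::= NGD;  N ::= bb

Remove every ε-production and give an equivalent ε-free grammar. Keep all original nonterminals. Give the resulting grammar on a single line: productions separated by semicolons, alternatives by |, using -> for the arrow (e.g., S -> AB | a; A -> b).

Nullable set: {D}.
Drop D -> ε.
N -> NGD: D nullable, giving NG | NGD.
Unchanged (no nullable symbols): S -> bb; S -> hNS; D -> NSN; D -> bh; G -> Gh; G -> bh; G -> h; N -> bb.

S -> bb | hNS; D -> bh | NSN; G -> h | Gh | bh; N -> NG | bb | NGD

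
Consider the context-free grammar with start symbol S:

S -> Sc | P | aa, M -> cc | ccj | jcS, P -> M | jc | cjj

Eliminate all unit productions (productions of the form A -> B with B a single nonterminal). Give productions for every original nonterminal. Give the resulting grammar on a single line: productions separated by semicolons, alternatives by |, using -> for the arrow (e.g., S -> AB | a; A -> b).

S -> Sc | aa | cc | jc | ccj | cjj | jcS; M -> cc | ccj | jcS; P -> cc | jc | ccj | cjj | jcS

Unit productions: P->M, S->P.
Unit pairs (A ⇒* B via units): (P,M), (S,M), (S,P).
S: inherits non-unit rules of {M, P, S} → Sc | aa | cc | ccj | cjj | jc | jcS.
M: inherits non-unit rules of {M} → cc | ccj | jcS.
P: inherits non-unit rules of {M, P} → cc | ccj | cjj | jc | jcS.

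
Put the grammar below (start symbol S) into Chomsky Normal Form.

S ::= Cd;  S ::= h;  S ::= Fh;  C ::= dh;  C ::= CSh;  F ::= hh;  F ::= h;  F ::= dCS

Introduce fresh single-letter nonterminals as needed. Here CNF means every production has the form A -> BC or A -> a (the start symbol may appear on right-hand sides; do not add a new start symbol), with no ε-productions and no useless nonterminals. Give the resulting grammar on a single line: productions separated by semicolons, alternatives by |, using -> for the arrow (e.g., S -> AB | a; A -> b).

S -> h | CB | FA; A -> h; B -> d; C -> BA | CD; D -> SA; E -> CS; F -> h | AA | BE

No ε-productions.
No unit productions to eliminate.
TERM: introduce B -> d, A -> h and substitute in every rule of length ≥2.
BIN: C -> CSA becomes C -> CD, D -> SA; F -> BCS becomes F -> BE, E -> CS.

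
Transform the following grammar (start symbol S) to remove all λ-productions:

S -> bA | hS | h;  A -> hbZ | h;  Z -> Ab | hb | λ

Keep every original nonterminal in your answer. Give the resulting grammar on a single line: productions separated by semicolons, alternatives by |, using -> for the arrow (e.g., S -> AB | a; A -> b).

S -> h | bA | hS; A -> h | hb | hbZ; Z -> Ab | hb

Nullable set: {Z}.
A -> hbZ: Z nullable, giving hb | hbZ.
Drop Z -> λ.
Unchanged (no nullable symbols): S -> bA; S -> h; S -> hS; A -> h; Z -> Ab; Z -> hb.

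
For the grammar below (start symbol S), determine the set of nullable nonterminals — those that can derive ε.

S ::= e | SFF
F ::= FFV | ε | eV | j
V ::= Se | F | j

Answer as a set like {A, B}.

Directly nullable (have an ε-rule): {F}.
V is nullable via V -> F (every symbol on the right is already known nullable).
Not nullable: S — each has a terminal in every rule's right-hand side or depends on a non-nullable symbol.

{F, V}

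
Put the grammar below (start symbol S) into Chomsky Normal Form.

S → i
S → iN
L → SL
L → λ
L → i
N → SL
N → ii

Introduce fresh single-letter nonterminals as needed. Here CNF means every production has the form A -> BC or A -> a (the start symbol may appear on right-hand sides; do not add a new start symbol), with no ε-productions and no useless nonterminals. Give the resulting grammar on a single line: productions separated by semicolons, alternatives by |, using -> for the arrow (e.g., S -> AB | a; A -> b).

Nullable: {L}; after ε-elimination: S -> i | iN; L -> S | i | SL; N -> S | SL | ii.
After unit-elimination: S -> i | iN; L -> i | SL | iN; N -> i | SL | iN | ii.
TERM: introduce A -> i and substitute in every rule of length ≥2.

S -> i | AN; A -> i; L -> i | AN | SL; N -> i | AA | AN | SL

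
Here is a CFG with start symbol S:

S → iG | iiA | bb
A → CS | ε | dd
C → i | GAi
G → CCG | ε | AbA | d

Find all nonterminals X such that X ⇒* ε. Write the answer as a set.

{A, G}

Directly nullable (have an ε-rule): {A, G}.
Not nullable: C, S — each has a terminal in every rule's right-hand side or depends on a non-nullable symbol.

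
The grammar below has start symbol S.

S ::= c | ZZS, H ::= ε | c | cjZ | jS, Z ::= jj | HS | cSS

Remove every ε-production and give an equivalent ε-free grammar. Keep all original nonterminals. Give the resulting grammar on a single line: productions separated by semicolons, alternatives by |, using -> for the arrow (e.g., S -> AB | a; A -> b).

S -> c | ZZS; H -> c | jS | cjZ; Z -> S | HS | jj | cSS

Nullable set: {H}.
Drop H -> ε.
Z -> HS: H nullable, giving HS | S.
Unchanged (no nullable symbols): S -> ZZS; S -> c; H -> c; H -> cjZ; H -> jS; Z -> cSS; Z -> jj.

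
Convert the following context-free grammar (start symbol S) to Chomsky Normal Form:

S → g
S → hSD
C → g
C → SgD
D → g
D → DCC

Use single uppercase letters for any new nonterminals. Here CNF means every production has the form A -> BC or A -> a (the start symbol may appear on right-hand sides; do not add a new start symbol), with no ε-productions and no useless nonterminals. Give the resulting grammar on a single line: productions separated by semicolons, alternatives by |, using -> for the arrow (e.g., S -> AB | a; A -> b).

No ε-productions.
No unit productions to eliminate.
TERM: introduce A -> g, B -> h and substitute in every rule of length ≥2.
BIN: C -> SAD becomes C -> SE, E -> AD; D -> DCC becomes D -> DF, F -> CC; S -> BSD becomes S -> BG, G -> SD.

S -> g | BG; A -> g; B -> h; C -> g | SE; D -> g | DF; E -> AD; F -> CC; G -> SD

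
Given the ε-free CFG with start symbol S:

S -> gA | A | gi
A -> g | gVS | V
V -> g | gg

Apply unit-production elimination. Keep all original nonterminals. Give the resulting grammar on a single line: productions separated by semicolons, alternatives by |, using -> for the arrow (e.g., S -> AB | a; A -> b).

S -> g | gA | gg | gi | gVS; A -> g | gg | gVS; V -> g | gg

Unit productions: A->V, S->A.
Unit pairs (A ⇒* B via units): (A,V), (S,A), (S,V).
S: inherits non-unit rules of {A, S, V} → g | gA | gVS | gg | gi.
A: inherits non-unit rules of {A, V} → g | gVS | gg.
V: inherits non-unit rules of {V} → g | gg.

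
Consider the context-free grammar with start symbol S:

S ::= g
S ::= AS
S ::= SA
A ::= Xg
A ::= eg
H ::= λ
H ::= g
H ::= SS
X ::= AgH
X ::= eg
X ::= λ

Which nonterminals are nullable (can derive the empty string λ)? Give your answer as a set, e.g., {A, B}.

Directly nullable (have an ε-rule): {H, X}.
Not nullable: A, S — each has a terminal in every rule's right-hand side or depends on a non-nullable symbol.

{H, X}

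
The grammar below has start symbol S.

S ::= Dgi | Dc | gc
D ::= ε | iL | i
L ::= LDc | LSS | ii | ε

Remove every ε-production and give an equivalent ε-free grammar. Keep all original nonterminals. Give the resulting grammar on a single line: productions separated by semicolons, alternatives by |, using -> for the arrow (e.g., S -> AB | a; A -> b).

Nullable set: {D, L}.
S -> Dc: D nullable, giving Dc | c.
S -> Dgi: D nullable, giving Dgi | gi.
Drop D -> ε.
D -> iL: L nullable, giving i | iL.
Drop L -> ε.
L -> LDc: L, D nullable, giving Dc | LDc | Lc | c.
L -> LSS: L nullable, giving LSS | SS.
Unchanged (no nullable symbols): S -> gc; D -> i; L -> ii.

S -> c | Dc | gc | gi | Dgi; D -> i | iL; L -> c | Dc | Lc | SS | ii | LDc | LSS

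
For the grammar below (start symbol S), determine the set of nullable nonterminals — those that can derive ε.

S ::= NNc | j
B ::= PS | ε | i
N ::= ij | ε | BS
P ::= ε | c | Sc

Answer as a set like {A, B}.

{B, N, P}

Directly nullable (have an ε-rule): {B, N, P}.
Not nullable: S — each has a terminal in every rule's right-hand side or depends on a non-nullable symbol.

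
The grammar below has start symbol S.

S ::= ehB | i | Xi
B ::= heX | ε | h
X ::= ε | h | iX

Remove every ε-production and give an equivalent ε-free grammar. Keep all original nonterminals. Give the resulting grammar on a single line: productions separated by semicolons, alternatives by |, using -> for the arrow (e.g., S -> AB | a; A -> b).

Nullable set: {B, X}.
S -> Xi: X nullable, giving Xi | i.
S -> ehB: B nullable, giving eh | ehB.
Drop B -> ε.
B -> heX: X nullable, giving he | heX.
Drop X -> ε.
X -> iX: X nullable, giving i | iX.
Unchanged (no nullable symbols): S -> i; B -> h; X -> h.

S -> i | Xi | eh | ehB; B -> h | he | heX; X -> h | i | iX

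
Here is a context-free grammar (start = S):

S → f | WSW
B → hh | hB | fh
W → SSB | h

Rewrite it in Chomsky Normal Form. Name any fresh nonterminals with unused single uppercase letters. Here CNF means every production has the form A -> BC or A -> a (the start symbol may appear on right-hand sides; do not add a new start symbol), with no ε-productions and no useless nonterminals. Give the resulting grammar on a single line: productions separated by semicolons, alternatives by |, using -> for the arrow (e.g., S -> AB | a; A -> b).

No ε-productions.
No unit productions to eliminate.
TERM: introduce A -> f, C -> h and substitute in every rule of length ≥2.
BIN: S -> WSW becomes S -> WD, D -> SW; W -> SSB becomes W -> SE, E -> SB.

S -> f | WD; A -> f; B -> AC | CB | CC; C -> h; D -> SW; E -> SB; W -> h | SE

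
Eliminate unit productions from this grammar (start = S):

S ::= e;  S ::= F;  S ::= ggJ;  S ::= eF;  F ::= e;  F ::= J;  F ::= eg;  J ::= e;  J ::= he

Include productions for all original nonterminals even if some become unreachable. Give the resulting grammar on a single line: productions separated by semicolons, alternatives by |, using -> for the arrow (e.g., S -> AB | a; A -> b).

S -> e | eF | eg | he | ggJ; F -> e | eg | he; J -> e | he

Unit productions: F->J, S->F.
Unit pairs (A ⇒* B via units): (F,J), (S,F), (S,J).
S: inherits non-unit rules of {F, J, S} → e | eF | eg | ggJ | he.
F: inherits non-unit rules of {F, J} → e | eg | he.
J: inherits non-unit rules of {J} → e | he.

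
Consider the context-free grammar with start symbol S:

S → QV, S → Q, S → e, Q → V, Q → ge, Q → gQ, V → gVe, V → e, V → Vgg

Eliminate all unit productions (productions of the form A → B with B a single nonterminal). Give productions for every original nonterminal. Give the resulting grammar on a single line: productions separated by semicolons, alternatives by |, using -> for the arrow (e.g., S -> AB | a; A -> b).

Unit productions: Q->V, S->Q.
Unit pairs (A ⇒* B via units): (Q,V), (S,Q), (S,V).
S: inherits non-unit rules of {Q, S, V} → QV | Vgg | e | gQ | gVe | ge.
Q: inherits non-unit rules of {Q, V} → Vgg | e | gQ | gVe | ge.
V: inherits non-unit rules of {V} → Vgg | e | gVe.

S -> e | QV | gQ | ge | Vgg | gVe; Q -> e | gQ | ge | Vgg | gVe; V -> e | Vgg | gVe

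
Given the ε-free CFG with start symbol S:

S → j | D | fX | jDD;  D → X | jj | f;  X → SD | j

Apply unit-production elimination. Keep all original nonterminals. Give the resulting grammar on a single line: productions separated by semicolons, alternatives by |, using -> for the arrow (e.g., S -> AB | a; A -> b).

S -> f | j | SD | fX | jj | jDD; D -> f | j | SD | jj; X -> j | SD

Unit productions: D->X, S->D.
Unit pairs (A ⇒* B via units): (D,X), (S,D), (S,X).
S: inherits non-unit rules of {D, S, X} → SD | f | fX | j | jDD | jj.
D: inherits non-unit rules of {D, X} → SD | f | j | jj.
X: inherits non-unit rules of {X} → SD | j.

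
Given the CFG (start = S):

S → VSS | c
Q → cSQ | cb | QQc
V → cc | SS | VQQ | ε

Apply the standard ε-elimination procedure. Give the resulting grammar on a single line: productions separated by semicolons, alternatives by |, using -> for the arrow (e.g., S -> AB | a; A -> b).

S -> c | SS | VSS; Q -> cb | QQc | cSQ; V -> QQ | SS | cc | VQQ

Nullable set: {V}.
S -> VSS: V nullable, giving SS | VSS.
Drop V -> ε.
V -> VQQ: V nullable, giving QQ | VQQ.
Unchanged (no nullable symbols): S -> c; Q -> QQc; Q -> cSQ; Q -> cb; V -> SS; V -> cc.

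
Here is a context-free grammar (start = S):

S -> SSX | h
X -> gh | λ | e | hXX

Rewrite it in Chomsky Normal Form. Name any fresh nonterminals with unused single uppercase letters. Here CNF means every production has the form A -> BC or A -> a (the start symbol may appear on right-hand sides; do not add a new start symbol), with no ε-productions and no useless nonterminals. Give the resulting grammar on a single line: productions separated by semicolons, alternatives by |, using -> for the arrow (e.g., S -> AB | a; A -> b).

S -> h | SC | SS; A -> g; B -> h; C -> SX; D -> XX; X -> e | h | AB | BD | BX

Nullable: {X}; after ε-elimination: S -> h | SS | SSX; X -> e | h | gh | hX | hXX.
No unit productions to eliminate.
TERM: introduce A -> g, B -> h and substitute in every rule of length ≥2.
BIN: S -> SSX becomes S -> SC, C -> SX; X -> BXX becomes X -> BD, D -> XX.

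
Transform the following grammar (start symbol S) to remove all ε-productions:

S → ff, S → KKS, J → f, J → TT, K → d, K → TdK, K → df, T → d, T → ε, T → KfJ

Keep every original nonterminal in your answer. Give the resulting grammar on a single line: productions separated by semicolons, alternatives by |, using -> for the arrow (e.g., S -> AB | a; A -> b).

S -> ff | KKS; J -> T | f | TT; K -> d | dK | df | TdK; T -> d | Kf | KfJ

Nullable set: {J, T}.
J -> TT: T, T nullable, giving T | TT.
K -> TdK: T nullable, giving TdK | dK.
Drop T -> ε.
T -> KfJ: J nullable, giving Kf | KfJ.
Unchanged (no nullable symbols): S -> KKS; S -> ff; J -> f; K -> d; K -> df; T -> d.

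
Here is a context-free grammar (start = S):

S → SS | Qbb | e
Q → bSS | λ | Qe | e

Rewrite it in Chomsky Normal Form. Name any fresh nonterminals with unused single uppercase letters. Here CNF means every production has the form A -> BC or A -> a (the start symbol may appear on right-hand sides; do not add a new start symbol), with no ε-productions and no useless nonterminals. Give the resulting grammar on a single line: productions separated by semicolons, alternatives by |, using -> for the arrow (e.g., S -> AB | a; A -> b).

S -> e | BB | QD | SS; A -> e; B -> b; C -> SS; D -> BB; Q -> e | BC | QA

Nullable: {Q}; after ε-elimination: S -> e | SS | bb | Qbb; Q -> e | Qe | bSS.
No unit productions to eliminate.
TERM: introduce B -> b, A -> e and substitute in every rule of length ≥2.
BIN: Q -> BSS becomes Q -> BC, C -> SS; S -> QBB becomes S -> QD, D -> BB.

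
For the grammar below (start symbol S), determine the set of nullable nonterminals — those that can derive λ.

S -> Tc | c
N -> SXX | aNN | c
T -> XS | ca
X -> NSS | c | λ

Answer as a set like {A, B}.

Directly nullable (have an ε-rule): {X}.
Not nullable: N, S, T — each has a terminal in every rule's right-hand side or depends on a non-nullable symbol.

{X}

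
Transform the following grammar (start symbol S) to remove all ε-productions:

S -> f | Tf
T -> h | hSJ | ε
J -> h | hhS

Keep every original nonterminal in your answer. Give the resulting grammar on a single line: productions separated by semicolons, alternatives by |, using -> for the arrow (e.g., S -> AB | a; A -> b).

Nullable set: {T}.
S -> Tf: T nullable, giving Tf | f.
Drop T -> ε.
Unchanged (no nullable symbols): S -> f; J -> h; J -> hhS; T -> h; T -> hSJ.

S -> f | Tf; J -> h | hhS; T -> h | hSJ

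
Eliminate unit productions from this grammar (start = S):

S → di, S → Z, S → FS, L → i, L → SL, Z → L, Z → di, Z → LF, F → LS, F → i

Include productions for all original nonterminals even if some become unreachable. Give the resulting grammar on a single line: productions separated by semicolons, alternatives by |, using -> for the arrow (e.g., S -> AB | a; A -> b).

S -> i | FS | LF | SL | di; F -> i | LS; L -> i | SL; Z -> i | LF | SL | di

Unit productions: S->Z, Z->L.
Unit pairs (A ⇒* B via units): (S,L), (S,Z), (Z,L).
S: inherits non-unit rules of {L, S, Z} → FS | LF | SL | di | i.
F: inherits non-unit rules of {F} → LS | i.
L: inherits non-unit rules of {L} → SL | i.
Z: inherits non-unit rules of {L, Z} → LF | SL | di | i.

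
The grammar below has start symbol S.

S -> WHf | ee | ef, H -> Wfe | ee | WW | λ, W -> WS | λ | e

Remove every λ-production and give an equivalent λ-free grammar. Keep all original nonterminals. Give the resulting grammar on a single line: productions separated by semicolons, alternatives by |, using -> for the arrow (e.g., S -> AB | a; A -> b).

Nullable set: {H, W}.
S -> WHf: W, H nullable, giving Hf | WHf | Wf | f.
Drop H -> λ.
H -> WW: W, W nullable, giving W | WW.
H -> Wfe: W nullable, giving Wfe | fe.
Drop W -> λ.
W -> WS: W nullable, giving S | WS.
Unchanged (no nullable symbols): S -> ee; S -> ef; H -> ee; W -> e.

S -> f | Hf | Wf | ee | ef | WHf; H -> W | WW | ee | fe | Wfe; W -> S | e | WS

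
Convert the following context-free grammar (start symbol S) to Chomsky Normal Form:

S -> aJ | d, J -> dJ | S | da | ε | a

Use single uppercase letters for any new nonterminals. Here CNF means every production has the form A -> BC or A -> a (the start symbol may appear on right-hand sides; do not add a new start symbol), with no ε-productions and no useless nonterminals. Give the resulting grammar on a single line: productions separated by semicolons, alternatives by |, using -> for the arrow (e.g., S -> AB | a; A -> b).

Nullable: {J}; after ε-elimination: S -> a | d | aJ; J -> S | a | d | dJ | da.
After unit-elimination: S -> a | d | aJ; J -> a | d | aJ | dJ | da.
TERM: introduce A -> a, B -> d and substitute in every rule of length ≥2.

S -> a | d | AJ; A -> a; B -> d; J -> a | d | AJ | BA | BJ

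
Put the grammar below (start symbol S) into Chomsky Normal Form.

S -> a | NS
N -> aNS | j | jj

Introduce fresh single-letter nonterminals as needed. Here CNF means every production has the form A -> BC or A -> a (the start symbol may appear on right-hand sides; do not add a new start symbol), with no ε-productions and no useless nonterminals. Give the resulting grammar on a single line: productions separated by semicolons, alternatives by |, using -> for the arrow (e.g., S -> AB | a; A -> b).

No ε-productions.
No unit productions to eliminate.
TERM: introduce A -> a, B -> j and substitute in every rule of length ≥2.
BIN: N -> ANS becomes N -> AC, C -> NS.

S -> a | NS; A -> a; B -> j; C -> NS; N -> j | AC | BB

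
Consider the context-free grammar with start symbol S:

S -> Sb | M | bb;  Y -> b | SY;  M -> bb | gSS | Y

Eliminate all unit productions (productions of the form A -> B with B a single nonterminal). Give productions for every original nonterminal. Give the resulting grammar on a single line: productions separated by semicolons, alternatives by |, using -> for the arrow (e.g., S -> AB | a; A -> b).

S -> b | SY | Sb | bb | gSS; M -> b | SY | bb | gSS; Y -> b | SY

Unit productions: M->Y, S->M.
Unit pairs (A ⇒* B via units): (M,Y), (S,M), (S,Y).
S: inherits non-unit rules of {M, S, Y} → SY | Sb | b | bb | gSS.
M: inherits non-unit rules of {M, Y} → SY | b | bb | gSS.
Y: inherits non-unit rules of {Y} → SY | b.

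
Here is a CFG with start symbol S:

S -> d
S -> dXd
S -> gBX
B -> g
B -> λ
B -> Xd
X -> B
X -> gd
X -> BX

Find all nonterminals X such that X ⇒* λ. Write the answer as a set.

Directly nullable (have an ε-rule): {B}.
X is nullable via X -> B (every symbol on the right is already known nullable).
Not nullable: S — each has a terminal in every rule's right-hand side or depends on a non-nullable symbol.

{B, X}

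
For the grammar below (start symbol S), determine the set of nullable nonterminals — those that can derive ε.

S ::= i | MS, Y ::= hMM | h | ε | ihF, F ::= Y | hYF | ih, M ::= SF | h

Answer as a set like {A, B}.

Directly nullable (have an ε-rule): {Y}.
F is nullable via F -> Y (every symbol on the right is already known nullable).
Not nullable: M, S — each has a terminal in every rule's right-hand side or depends on a non-nullable symbol.

{F, Y}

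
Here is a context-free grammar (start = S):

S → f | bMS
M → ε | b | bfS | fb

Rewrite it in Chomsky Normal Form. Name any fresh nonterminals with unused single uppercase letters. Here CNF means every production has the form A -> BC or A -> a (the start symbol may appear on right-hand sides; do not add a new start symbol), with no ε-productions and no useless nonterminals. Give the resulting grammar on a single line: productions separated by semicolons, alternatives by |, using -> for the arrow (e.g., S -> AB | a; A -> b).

S -> f | AD | AS; A -> b; B -> f; C -> BS; D -> MS; M -> b | AC | BA

Nullable: {M}; after ε-elimination: S -> f | bS | bMS; M -> b | fb | bfS.
No unit productions to eliminate.
TERM: introduce A -> b, B -> f and substitute in every rule of length ≥2.
BIN: M -> ABS becomes M -> AC, C -> BS; S -> AMS becomes S -> AD, D -> MS.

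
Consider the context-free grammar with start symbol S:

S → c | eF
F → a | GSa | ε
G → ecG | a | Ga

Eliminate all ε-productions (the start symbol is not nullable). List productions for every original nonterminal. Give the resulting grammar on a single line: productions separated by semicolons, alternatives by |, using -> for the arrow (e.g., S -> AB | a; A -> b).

Nullable set: {F}.
S -> eF: F nullable, giving e | eF.
Drop F -> ε.
Unchanged (no nullable symbols): S -> c; F -> GSa; F -> a; G -> Ga; G -> a; G -> ecG.

S -> c | e | eF; F -> a | GSa; G -> a | Ga | ecG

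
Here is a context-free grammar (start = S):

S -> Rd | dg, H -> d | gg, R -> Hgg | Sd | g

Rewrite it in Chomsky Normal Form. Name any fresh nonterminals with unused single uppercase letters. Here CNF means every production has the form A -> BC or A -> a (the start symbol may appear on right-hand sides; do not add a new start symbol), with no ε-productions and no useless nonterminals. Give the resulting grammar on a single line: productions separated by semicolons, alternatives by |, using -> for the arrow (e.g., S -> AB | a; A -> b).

No ε-productions.
No unit productions to eliminate.
TERM: introduce B -> d, A -> g and substitute in every rule of length ≥2.
BIN: R -> HAA becomes R -> HC, C -> AA.

S -> BA | RB; A -> g; B -> d; C -> AA; H -> d | AA; R -> g | HC | SB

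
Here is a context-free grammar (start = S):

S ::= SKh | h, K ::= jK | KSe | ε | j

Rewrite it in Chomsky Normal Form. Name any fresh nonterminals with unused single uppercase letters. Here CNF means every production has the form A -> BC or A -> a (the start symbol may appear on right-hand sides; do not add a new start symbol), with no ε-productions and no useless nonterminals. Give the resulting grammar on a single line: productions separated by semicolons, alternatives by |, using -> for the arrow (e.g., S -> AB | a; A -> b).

Nullable: {K}; after ε-elimination: S -> h | Sh | SKh; K -> j | Se | jK | KSe.
No unit productions to eliminate.
TERM: introduce A -> e, C -> h, B -> j and substitute in every rule of length ≥2.
BIN: K -> KSA becomes K -> KD, D -> SA; S -> SKC becomes S -> SE, E -> KC.

S -> h | SC | SE; A -> e; B -> j; C -> h; D -> SA; E -> KC; K -> j | BK | KD | SA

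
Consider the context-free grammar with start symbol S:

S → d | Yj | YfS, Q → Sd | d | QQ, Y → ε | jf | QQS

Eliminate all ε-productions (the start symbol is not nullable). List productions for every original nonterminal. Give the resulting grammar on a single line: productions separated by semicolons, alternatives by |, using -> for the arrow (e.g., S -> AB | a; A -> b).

S -> d | j | Yj | fS | YfS; Q -> d | QQ | Sd; Y -> jf | QQS

Nullable set: {Y}.
S -> YfS: Y nullable, giving YfS | fS.
S -> Yj: Y nullable, giving Yj | j.
Drop Y -> ε.
Unchanged (no nullable symbols): S -> d; Q -> QQ; Q -> Sd; Q -> d; Y -> QQS; Y -> jf.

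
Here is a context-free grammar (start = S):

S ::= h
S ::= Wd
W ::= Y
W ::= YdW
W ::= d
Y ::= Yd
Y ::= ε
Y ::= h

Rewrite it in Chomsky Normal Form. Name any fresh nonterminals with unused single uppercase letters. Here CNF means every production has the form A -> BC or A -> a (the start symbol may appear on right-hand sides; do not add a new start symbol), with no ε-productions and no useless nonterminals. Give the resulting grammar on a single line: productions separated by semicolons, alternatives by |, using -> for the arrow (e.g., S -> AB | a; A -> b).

S -> d | h | WA; A -> d; B -> AW; W -> d | h | AW | YA | YB; Y -> d | h | YA

Nullable: {W, Y}; after ε-elimination: S -> d | h | Wd; W -> Y | d | Yd | dW | YdW; Y -> d | h | Yd.
After unit-elimination: S -> d | h | Wd; W -> d | h | Yd | dW | YdW; Y -> d | h | Yd.
TERM: introduce A -> d and substitute in every rule of length ≥2.
BIN: W -> YAW becomes W -> YB, B -> AW.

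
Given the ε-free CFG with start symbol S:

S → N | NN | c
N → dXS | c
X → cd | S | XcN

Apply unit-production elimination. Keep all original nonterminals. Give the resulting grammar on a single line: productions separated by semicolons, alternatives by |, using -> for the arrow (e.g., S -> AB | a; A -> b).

S -> c | NN | dXS; N -> c | dXS; X -> c | NN | cd | XcN | dXS

Unit productions: S->N, X->S.
Unit pairs (A ⇒* B via units): (S,N), (X,N), (X,S).
S: inherits non-unit rules of {N, S} → NN | c | dXS.
N: inherits non-unit rules of {N} → c | dXS.
X: inherits non-unit rules of {N, S, X} → NN | XcN | c | cd | dXS.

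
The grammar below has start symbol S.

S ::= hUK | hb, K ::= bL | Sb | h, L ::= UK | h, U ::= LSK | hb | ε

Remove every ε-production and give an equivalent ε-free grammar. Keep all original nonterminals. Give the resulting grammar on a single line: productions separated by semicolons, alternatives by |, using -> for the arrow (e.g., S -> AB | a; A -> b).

S -> hK | hb | hUK; K -> h | Sb | bL; L -> K | h | UK; U -> hb | LSK

Nullable set: {U}.
S -> hUK: U nullable, giving hK | hUK.
L -> UK: U nullable, giving K | UK.
Drop U -> ε.
Unchanged (no nullable symbols): S -> hb; K -> Sb; K -> bL; K -> h; L -> h; U -> LSK; U -> hb.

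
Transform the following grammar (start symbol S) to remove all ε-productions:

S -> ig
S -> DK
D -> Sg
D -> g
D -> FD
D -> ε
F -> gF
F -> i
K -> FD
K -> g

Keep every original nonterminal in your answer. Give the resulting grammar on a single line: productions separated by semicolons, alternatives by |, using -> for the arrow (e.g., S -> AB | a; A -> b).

Nullable set: {D}.
S -> DK: D nullable, giving DK | K.
Drop D -> ε.
D -> FD: D nullable, giving F | FD.
K -> FD: D nullable, giving F | FD.
Unchanged (no nullable symbols): S -> ig; D -> Sg; D -> g; F -> gF; F -> i; K -> g.

S -> K | DK | ig; D -> F | g | FD | Sg; F -> i | gF; K -> F | g | FD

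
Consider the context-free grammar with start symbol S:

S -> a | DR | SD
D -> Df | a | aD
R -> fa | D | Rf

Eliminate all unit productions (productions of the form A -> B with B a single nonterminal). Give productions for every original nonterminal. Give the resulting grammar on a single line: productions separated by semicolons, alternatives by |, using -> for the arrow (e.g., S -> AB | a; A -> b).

S -> a | DR | SD; D -> a | Df | aD; R -> a | Df | Rf | aD | fa

Unit productions: R->D.
Unit pairs (A ⇒* B via units): (R,D).
S: inherits non-unit rules of {S} → DR | SD | a.
D: inherits non-unit rules of {D} → Df | a | aD.
R: inherits non-unit rules of {D, R} → Df | Rf | a | aD | fa.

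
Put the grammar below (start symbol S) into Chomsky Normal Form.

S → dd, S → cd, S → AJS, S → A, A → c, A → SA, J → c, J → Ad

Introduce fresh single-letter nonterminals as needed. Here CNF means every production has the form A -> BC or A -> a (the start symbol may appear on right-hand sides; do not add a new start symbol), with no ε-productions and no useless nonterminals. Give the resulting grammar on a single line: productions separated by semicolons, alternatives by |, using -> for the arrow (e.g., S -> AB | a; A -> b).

No ε-productions.
After unit-elimination: S -> c | SA | cd | dd | AJS; A -> c | SA; J -> c | Ad.
TERM: introduce C -> c, B -> d and substitute in every rule of length ≥2.
BIN: S -> AJS becomes S -> AD, D -> JS.

S -> c | AD | BB | CB | SA; A -> c | SA; B -> d; C -> c; D -> JS; J -> c | AB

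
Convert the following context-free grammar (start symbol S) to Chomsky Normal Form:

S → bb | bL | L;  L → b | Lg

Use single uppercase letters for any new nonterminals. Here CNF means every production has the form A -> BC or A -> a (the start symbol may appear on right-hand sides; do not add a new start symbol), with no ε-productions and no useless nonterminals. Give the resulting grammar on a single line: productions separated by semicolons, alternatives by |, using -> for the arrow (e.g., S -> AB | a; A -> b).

S -> b | BB | BL | LA; A -> g; B -> b; L -> b | LA

No ε-productions.
After unit-elimination: S -> b | Lg | bL | bb; L -> b | Lg.
TERM: introduce B -> b, A -> g and substitute in every rule of length ≥2.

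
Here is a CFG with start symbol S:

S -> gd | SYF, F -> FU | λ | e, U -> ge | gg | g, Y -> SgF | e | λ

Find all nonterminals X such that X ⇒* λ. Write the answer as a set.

Directly nullable (have an ε-rule): {F, Y}.
Not nullable: S, U — each has a terminal in every rule's right-hand side or depends on a non-nullable symbol.

{F, Y}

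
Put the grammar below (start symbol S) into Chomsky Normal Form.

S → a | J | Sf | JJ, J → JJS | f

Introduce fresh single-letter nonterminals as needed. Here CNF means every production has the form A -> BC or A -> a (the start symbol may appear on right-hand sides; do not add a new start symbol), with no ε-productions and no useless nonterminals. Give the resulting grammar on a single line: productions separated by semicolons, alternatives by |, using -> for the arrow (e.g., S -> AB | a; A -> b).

No ε-productions.
After unit-elimination: S -> a | f | JJ | Sf | JJS; J -> f | JJS.
TERM: introduce A -> f and substitute in every rule of length ≥2.
BIN: J -> JJS becomes J -> JB, B -> JS; S -> JJS becomes S -> JC, C -> JS.

S -> a | f | JC | JJ | SA; A -> f; B -> JS; C -> JS; J -> f | JB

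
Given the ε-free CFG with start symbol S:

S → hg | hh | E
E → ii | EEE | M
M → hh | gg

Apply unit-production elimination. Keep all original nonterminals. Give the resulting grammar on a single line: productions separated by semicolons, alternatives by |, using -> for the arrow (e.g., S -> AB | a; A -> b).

Unit productions: E->M, S->E.
Unit pairs (A ⇒* B via units): (E,M), (S,E), (S,M).
S: inherits non-unit rules of {E, M, S} → EEE | gg | hg | hh | ii.
E: inherits non-unit rules of {E, M} → EEE | gg | hh | ii.
M: inherits non-unit rules of {M} → gg | hh.

S -> gg | hg | hh | ii | EEE; E -> gg | hh | ii | EEE; M -> gg | hh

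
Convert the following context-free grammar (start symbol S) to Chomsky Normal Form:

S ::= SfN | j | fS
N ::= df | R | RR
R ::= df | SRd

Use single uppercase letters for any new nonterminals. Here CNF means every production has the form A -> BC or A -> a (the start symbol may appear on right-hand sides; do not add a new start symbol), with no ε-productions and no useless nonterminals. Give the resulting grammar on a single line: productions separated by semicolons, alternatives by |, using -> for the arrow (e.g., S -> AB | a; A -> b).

No ε-productions.
After unit-elimination: S -> j | fS | SfN; N -> RR | df | SRd; R -> df | SRd.
TERM: introduce A -> d, B -> f and substitute in every rule of length ≥2.
BIN: N -> SRA becomes N -> SC, C -> RA; R -> SRA becomes R -> SD, D -> RA; S -> SBN becomes S -> SE, E -> BN.

S -> j | BS | SE; A -> d; B -> f; C -> RA; D -> RA; E -> BN; N -> AB | RR | SC; R -> AB | SD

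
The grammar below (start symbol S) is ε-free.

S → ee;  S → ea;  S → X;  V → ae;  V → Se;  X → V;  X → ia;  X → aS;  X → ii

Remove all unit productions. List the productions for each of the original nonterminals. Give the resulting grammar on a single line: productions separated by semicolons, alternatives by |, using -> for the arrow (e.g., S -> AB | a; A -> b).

Unit productions: S->X, X->V.
Unit pairs (A ⇒* B via units): (S,V), (S,X), (X,V).
S: inherits non-unit rules of {S, V, X} → Se | aS | ae | ea | ee | ia | ii.
V: inherits non-unit rules of {V} → Se | ae.
X: inherits non-unit rules of {V, X} → Se | aS | ae | ia | ii.

S -> Se | aS | ae | ea | ee | ia | ii; V -> Se | ae; X -> Se | aS | ae | ia | ii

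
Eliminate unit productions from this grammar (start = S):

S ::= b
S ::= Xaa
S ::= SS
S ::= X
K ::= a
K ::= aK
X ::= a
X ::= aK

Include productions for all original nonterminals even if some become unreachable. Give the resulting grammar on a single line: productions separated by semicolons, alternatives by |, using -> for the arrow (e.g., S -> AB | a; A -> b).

Unit productions: S->X.
Unit pairs (A ⇒* B via units): (S,X).
S: inherits non-unit rules of {S, X} → SS | Xaa | a | aK | b.
K: inherits non-unit rules of {K} → a | aK.
X: inherits non-unit rules of {X} → a | aK.

S -> a | b | SS | aK | Xaa; K -> a | aK; X -> a | aK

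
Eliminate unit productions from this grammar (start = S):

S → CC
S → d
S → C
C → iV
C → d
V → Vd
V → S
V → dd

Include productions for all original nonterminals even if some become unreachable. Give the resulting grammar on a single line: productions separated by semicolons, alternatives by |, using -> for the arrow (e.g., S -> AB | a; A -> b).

Unit productions: S->C, V->S.
Unit pairs (A ⇒* B via units): (S,C), (V,C), (V,S).
S: inherits non-unit rules of {C, S} → CC | d | iV.
C: inherits non-unit rules of {C} → d | iV.
V: inherits non-unit rules of {C, S, V} → CC | Vd | d | dd | iV.

S -> d | CC | iV; C -> d | iV; V -> d | CC | Vd | dd | iV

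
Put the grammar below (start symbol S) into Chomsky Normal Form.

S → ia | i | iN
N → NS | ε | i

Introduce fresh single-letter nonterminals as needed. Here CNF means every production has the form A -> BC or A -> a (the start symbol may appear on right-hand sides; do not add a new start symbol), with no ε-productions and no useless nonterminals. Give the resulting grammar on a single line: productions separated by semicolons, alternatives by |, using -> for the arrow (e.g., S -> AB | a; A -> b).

S -> i | AB | AN; A -> i; B -> a; N -> i | AB | AN | NS

Nullable: {N}; after ε-elimination: S -> i | iN | ia; N -> S | i | NS.
After unit-elimination: S -> i | iN | ia; N -> i | NS | iN | ia.
TERM: introduce B -> a, A -> i and substitute in every rule of length ≥2.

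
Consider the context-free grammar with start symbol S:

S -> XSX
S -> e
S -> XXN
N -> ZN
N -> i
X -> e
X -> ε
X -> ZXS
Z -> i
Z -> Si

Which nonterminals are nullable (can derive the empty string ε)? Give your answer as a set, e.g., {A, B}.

{X}

Directly nullable (have an ε-rule): {X}.
Not nullable: N, S, Z — each has a terminal in every rule's right-hand side or depends on a non-nullable symbol.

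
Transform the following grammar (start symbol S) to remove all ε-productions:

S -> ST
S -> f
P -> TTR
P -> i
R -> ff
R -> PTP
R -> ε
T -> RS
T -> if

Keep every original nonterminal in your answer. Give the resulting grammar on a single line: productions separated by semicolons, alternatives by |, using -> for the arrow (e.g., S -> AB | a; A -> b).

S -> f | ST; P -> i | TT | TTR; R -> ff | PTP; T -> S | RS | if

Nullable set: {R}.
P -> TTR: R nullable, giving TT | TTR.
Drop R -> ε.
T -> RS: R nullable, giving RS | S.
Unchanged (no nullable symbols): S -> ST; S -> f; P -> i; R -> PTP; R -> ff; T -> if.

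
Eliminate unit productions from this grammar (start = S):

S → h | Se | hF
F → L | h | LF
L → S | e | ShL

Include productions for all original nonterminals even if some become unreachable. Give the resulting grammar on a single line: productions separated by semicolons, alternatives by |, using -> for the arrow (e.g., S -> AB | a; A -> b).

Unit productions: F->L, L->S.
Unit pairs (A ⇒* B via units): (F,L), (F,S), (L,S).
S: inherits non-unit rules of {S} → Se | h | hF.
F: inherits non-unit rules of {F, L, S} → LF | Se | ShL | e | h | hF.
L: inherits non-unit rules of {L, S} → Se | ShL | e | h | hF.

S -> h | Se | hF; F -> e | h | LF | Se | hF | ShL; L -> e | h | Se | hF | ShL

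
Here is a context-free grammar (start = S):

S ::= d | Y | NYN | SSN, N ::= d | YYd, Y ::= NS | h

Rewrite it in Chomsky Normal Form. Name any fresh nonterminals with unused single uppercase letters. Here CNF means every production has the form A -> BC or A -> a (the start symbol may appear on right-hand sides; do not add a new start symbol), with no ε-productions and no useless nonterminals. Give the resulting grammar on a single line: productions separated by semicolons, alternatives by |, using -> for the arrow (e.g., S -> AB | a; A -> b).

No ε-productions.
After unit-elimination: S -> d | h | NS | NYN | SSN; N -> d | YYd; Y -> h | NS.
TERM: introduce A -> d and substitute in every rule of length ≥2.
BIN: N -> YYA becomes N -> YB, B -> YA; S -> NYN becomes S -> NC, C -> YN; S -> SSN becomes S -> SD, D -> SN.

S -> d | h | NC | NS | SD; A -> d; B -> YA; C -> YN; D -> SN; N -> d | YB; Y -> h | NS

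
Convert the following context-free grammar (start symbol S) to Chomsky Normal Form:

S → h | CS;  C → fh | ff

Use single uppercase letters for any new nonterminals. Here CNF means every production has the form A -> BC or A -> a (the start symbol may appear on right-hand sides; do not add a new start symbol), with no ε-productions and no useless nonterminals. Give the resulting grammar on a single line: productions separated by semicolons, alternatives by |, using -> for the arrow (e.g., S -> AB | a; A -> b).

No ε-productions.
No unit productions to eliminate.
TERM: introduce A -> f, B -> h and substitute in every rule of length ≥2.

S -> h | CS; A -> f; B -> h; C -> AA | AB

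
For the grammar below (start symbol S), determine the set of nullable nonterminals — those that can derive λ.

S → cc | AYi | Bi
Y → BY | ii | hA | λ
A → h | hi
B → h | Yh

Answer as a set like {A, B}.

Directly nullable (have an ε-rule): {Y}.
Not nullable: A, B, S — each has a terminal in every rule's right-hand side or depends on a non-nullable symbol.

{Y}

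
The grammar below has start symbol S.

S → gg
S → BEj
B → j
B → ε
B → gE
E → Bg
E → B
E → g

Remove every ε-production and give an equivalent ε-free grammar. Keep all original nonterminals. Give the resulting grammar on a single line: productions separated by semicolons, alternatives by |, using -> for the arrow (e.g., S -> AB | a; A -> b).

Nullable set: {B, E}.
S -> BEj: B, E nullable, giving BEj | Bj | Ej | j.
Drop B -> ε.
B -> gE: E nullable, giving g | gE.
E -> B: B nullable, giving B.
E -> Bg: B nullable, giving Bg | g.
Unchanged (no nullable symbols): S -> gg; B -> j; E -> g.

S -> j | Bj | Ej | gg | BEj; B -> g | j | gE; E -> B | g | Bg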